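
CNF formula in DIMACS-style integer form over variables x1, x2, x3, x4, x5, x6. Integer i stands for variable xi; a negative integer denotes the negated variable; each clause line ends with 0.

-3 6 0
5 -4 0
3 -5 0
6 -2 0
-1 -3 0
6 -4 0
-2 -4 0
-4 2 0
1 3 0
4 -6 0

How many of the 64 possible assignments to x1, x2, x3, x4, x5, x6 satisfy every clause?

1

The models are:
  x1=T x2=F x3=F x4=F x5=F x6=F
That's 1 in total.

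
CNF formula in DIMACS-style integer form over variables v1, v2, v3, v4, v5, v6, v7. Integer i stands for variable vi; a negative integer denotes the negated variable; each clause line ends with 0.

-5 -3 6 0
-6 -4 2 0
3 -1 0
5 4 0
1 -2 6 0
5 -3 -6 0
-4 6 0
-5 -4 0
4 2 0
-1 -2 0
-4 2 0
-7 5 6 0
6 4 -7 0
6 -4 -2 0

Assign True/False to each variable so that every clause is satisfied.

v7 occurs only negated in the remaining clauses — set v7 = False.
Branch on v1: take v1 = False.
Branch on v2: take v2 = True.
  then v6 is forced to True.
Branch on v3: take v3 = False.
The remaining clauses are satisfied by v4 = True, v5 = False.
Every clause has at least one true literal under this assignment.
Check each clause:
  1. (v6 | ~v3 | ~v5) — ~v5 is true.
  2. (~v6 | v2 | ~v4) — v2 is true.
  3. (~v1 | v3) — ~v1 is true.
  4. (v5 | v4) — v4 is true.
  5. (v1 | ~v2 | v6) — v6 is true.
  6. (~v6 | ~v3 | v5) — ~v3 is true.
  7. (~v4 | v6) — v6 is true.
  8. (~v5 | ~v4) — ~v5 is true.
  9. (v4 | v2) — v2 is true.
  10. (~v1 | ~v2) — ~v1 is true.
  11. (~v4 | v2) — v2 is true.
  12. (v6 | v5 | ~v7) — ~v7 is true.
  13. (v6 | v4 | ~v7) — ~v7 is true.
  14. (v6 | ~v4 | ~v2) — v6 is true.

v1=F, v2=T, v3=F, v4=T, v5=F, v6=T, v7=F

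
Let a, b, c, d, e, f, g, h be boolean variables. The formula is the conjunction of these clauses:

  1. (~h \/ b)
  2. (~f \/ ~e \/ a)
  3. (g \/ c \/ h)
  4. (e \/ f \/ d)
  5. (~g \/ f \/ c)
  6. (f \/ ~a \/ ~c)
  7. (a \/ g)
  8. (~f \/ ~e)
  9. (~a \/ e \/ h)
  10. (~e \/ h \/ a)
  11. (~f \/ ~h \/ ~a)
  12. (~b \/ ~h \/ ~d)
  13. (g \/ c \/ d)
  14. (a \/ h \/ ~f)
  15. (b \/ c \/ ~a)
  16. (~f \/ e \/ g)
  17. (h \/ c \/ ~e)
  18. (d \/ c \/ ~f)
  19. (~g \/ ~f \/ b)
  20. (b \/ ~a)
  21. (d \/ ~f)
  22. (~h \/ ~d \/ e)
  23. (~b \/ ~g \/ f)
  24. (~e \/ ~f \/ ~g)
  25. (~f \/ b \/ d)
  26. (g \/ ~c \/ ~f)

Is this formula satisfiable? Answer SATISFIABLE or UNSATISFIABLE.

SATISFIABLE

Try a = False.
  then g is forced to True.
For the remaining variables, b = False, c = True, d = True, e = False, f = False, h = False works.
So a = F, b = F, c = T, d = T, e = F, f = F, g = T, h = F is a satisfying assignment.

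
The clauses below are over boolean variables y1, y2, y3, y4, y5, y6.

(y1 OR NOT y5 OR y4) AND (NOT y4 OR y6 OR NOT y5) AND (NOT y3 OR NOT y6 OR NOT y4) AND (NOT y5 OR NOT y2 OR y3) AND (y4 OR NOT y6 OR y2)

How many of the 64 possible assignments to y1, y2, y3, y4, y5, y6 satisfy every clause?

30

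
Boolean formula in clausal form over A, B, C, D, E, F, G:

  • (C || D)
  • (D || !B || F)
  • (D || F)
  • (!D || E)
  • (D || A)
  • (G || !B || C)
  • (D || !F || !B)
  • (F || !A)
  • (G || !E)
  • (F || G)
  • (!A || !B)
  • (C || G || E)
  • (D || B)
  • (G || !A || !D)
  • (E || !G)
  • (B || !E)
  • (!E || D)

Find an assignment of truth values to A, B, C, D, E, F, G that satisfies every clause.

A = False  B = True  C = False  D = True  E = True  F = False  G = True

Try A = False.
  then D is forced to True.
  then E is forced to True.
  then G is forced to True.
  then B is forced to True.
C, F are now unconstrained; take C = False, F = False.
Every clause has at least one true literal under this assignment.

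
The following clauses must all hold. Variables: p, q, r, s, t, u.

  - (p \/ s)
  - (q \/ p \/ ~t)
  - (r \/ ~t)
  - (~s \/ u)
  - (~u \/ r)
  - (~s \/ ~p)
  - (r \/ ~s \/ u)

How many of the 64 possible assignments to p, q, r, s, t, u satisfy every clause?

13

Case analysis on s and p:
  s=T, p=T: a clause becomes empty — 0.
  s=T, p=F: remaining (q,r,t,u) ∈ {(F,T,F,T); (T,T,F,T); (T,T,T,T)} — 3.
  s=F, p=T: q free; 5 ways for (r,t,u) × 2^1 = 10.
  s=F, p=F: a clause becomes empty — 0.
Total: 0 + 3 + 10 + 0 = 13.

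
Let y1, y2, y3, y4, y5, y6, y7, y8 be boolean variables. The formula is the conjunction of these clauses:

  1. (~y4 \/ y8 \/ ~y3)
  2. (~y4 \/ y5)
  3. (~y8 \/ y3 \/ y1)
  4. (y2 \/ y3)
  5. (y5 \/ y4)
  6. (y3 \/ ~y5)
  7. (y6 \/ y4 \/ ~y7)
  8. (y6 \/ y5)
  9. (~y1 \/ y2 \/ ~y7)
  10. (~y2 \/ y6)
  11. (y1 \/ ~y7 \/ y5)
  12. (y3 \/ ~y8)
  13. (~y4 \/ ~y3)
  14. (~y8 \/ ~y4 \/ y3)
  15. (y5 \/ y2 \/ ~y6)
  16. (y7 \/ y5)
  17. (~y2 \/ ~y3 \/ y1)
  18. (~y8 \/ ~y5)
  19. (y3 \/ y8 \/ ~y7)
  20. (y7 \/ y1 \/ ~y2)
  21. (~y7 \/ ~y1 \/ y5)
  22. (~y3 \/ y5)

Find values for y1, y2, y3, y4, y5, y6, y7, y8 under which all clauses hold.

y1 = 0, y2 = 0, y3 = 1, y4 = 0, y5 = 1, y6 = 0, y7 = 0, y8 = 0

Check each clause:
  1. (~y4 \/ y8 \/ ~y3) — ~y4 is true.
  2. (y5 \/ ~y4) — ~y4 is true.
  3. (y1 \/ y3 \/ ~y8) — ~y8 is true.
  4. (y2 \/ y3) — y3 is true.
  5. (y5 \/ y4) — y5 is true.
  6. (~y5 \/ y3) — y3 is true.
  7. (y6 \/ ~y7 \/ y4) — ~y7 is true.
  8. (y5 \/ y6) — y5 is true.
  9. (~y1 \/ ~y7 \/ y2) — ~y7 is true.
  10. (y6 \/ ~y2) — ~y2 is true.
  11. (y1 \/ ~y7 \/ y5) — y5 is true.
  12. (y3 \/ ~y8) — ~y8 is true.
  13. (~y4 \/ ~y3) — ~y4 is true.
  14. (y3 \/ ~y4 \/ ~y8) — ~y8 is true.
  15. (~y6 \/ y2 \/ y5) — ~y6 is true.
  16. (y5 \/ y7) — y5 is true.
  17. (~y3 \/ ~y2 \/ y1) — ~y2 is true.
  18. (~y8 \/ ~y5) — ~y8 is true.
  19. (~y7 \/ y3 \/ y8) — ~y7 is true.
  20. (y1 \/ ~y2 \/ y7) — ~y2 is true.
  21. (~y7 \/ ~y1 \/ y5) — ~y7 is true.
  22. (~y3 \/ y5) — y5 is true.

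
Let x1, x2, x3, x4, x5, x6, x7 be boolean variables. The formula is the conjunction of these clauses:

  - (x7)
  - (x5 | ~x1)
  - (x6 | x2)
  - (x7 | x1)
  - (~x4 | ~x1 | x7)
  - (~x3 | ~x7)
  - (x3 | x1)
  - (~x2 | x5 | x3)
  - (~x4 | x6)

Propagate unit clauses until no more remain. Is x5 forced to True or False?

True

(x7) stands alone — x7 = True.
From (~x7 | ~x3) and x7 = True: x3 = False.
(x3 | x1): since x3 = False, the clause reduces to (x1). x1 = True.
From (~x1 | x5) and x1 = True: x5 = True.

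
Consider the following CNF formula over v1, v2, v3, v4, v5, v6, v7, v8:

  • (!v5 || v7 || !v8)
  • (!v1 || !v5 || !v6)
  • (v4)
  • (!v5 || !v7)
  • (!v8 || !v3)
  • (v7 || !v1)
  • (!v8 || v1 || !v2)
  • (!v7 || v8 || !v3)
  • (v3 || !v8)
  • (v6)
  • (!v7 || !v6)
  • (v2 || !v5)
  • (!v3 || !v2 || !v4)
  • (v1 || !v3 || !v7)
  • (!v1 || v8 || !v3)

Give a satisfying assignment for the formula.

v1=F, v2=T, v3=F, v4=T, v5=T, v6=T, v7=F, v8=F

The clause (v4) is unit: v4 must be True.
The clause (v6) is unit: v6 must be True.
Unit propagation: (!v7) forces v7 = False.
(!v1) is a unit clause, so v1 = False.
Pure literal: v8 appears only negated; assign v8 = False.
Try v2 = True.
  then v3 is forced to False.
v5 is now unconstrained; take v5 = True.
Every clause has at least one true literal under this assignment.
Check each clause:
  1. (!v8 || !v5 || v7) — !v8 is true.
  2. (!v5 || !v6 || !v1) — !v1 is true.
  3. (v4) — v4 is true.
  4. (!v5 || !v7) — !v7 is true.
  5. (!v8 || !v3) — !v8 is true.
  6. (v7 || !v1) — !v1 is true.
  7. (v1 || !v2 || !v8) — !v8 is true.
  8. (!v7 || v8 || !v3) — !v7 is true.
  9. (!v8 || v3) — !v8 is true.
  10. (v6) — v6 is true.
  11. (!v6 || !v7) — !v7 is true.
  12. (v2 || !v5) — v2 is true.
  13. (!v3 || !v2 || !v4) — !v3 is true.
  14. (v1 || !v3 || !v7) — !v3 is true.
  15. (!v3 || !v1 || v8) — !v3 is true.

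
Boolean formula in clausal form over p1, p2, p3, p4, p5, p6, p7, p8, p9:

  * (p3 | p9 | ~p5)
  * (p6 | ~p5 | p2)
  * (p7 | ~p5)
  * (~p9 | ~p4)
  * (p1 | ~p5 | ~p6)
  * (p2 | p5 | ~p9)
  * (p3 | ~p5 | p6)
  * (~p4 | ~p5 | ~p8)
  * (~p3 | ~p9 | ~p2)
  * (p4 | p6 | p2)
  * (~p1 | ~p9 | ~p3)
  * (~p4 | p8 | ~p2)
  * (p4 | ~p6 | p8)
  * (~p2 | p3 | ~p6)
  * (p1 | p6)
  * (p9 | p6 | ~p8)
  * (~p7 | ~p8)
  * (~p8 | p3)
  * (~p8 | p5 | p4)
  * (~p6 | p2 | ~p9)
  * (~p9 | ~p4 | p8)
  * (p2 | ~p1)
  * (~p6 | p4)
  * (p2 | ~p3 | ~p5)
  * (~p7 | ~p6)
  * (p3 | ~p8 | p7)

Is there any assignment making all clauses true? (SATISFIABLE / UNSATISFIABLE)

SATISFIABLE

Branch on p1: take p1 = True.
  then p2 is forced to True.
Branch on p3: take p3 = False.
  then p6 is forced to False.
  then p5 is forced to False.
  then p8 is forced to False.
  then p4 is forced to False.
p7, p9 are now unconstrained; take p7 = True, p9 = False.
Every clause has at least one true literal under this assignment.
So p1 = 1, p2 = 1, p3 = 0, p4 = 0, p5 = 0, p6 = 0, p7 = 1, p8 = 0, p9 = 0 is a satisfying assignment.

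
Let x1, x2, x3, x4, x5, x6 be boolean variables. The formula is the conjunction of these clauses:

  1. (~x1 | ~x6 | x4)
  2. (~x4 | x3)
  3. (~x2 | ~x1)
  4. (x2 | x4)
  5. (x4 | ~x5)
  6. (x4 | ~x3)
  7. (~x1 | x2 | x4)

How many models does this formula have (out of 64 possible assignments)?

Split on x4, then x1.
  x4=T, x1=T: remaining (x2,x3,x5,x6) ∈ {(F,T,F,F); (F,T,F,T); (F,T,T,F); (F,T,T,T)} — 4.
  x4=T, x1=F: forces x3=T; x2, x5, x6 free → 2^3 = 8.
  x4=F, x1=T: a clause becomes empty — 0.
  x4=F, x1=F: remaining (x2,x3,x5,x6) ∈ {(T,F,F,F); (T,F,F,T)} — 2.
Total: 4 + 8 + 0 + 2 = 14.

14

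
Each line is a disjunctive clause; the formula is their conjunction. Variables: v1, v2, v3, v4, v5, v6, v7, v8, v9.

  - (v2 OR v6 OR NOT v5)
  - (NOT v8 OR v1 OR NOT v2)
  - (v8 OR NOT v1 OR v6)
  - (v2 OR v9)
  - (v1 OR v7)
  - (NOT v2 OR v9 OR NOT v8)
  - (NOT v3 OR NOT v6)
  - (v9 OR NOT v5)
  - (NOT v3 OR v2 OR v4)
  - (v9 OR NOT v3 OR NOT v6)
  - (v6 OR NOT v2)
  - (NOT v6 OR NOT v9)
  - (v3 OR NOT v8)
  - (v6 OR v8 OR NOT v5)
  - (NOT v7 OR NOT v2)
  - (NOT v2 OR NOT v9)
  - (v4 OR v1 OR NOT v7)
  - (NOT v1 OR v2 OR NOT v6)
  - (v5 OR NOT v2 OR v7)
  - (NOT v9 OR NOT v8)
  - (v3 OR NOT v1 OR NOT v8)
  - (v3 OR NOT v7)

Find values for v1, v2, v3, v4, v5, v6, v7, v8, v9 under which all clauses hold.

v1=F, v2=F, v3=T, v4=T, v5=F, v6=F, v7=T, v8=F, v9=T

Check each clause:
  1. (v2 OR NOT v5 OR v6) — NOT v5 is true.
  2. (NOT v8 OR v1 OR NOT v2) — NOT v8 is true.
  3. (v6 OR NOT v1 OR v8) — NOT v1 is true.
  4. (v2 OR v9) — v9 is true.
  5. (v7 OR v1) — v7 is true.
  6. (NOT v2 OR NOT v8 OR v9) — NOT v8 is true.
  7. (NOT v6 OR NOT v3) — NOT v6 is true.
  8. (v9 OR NOT v5) — v9 is true.
  9. (v2 OR NOT v3 OR v4) — v4 is true.
  10. (NOT v3 OR v9 OR NOT v6) — v9 is true.
  11. (NOT v2 OR v6) — NOT v2 is true.
  12. (NOT v9 OR NOT v6) — NOT v6 is true.
  13. (NOT v8 OR v3) — NOT v8 is true.
  14. (v6 OR NOT v5 OR v8) — NOT v5 is true.
  15. (NOT v7 OR NOT v2) — NOT v2 is true.
  16. (NOT v2 OR NOT v9) — NOT v2 is true.
  17. (v4 OR v1 OR NOT v7) — v4 is true.
  18. (v2 OR NOT v6 OR NOT v1) — NOT v6 is true.
  19. (v7 OR NOT v2 OR v5) — NOT v2 is true.
  20. (NOT v8 OR NOT v9) — NOT v8 is true.
  21. (v3 OR NOT v1 OR NOT v8) — NOT v8 is true.
  22. (v3 OR NOT v7) — v3 is true.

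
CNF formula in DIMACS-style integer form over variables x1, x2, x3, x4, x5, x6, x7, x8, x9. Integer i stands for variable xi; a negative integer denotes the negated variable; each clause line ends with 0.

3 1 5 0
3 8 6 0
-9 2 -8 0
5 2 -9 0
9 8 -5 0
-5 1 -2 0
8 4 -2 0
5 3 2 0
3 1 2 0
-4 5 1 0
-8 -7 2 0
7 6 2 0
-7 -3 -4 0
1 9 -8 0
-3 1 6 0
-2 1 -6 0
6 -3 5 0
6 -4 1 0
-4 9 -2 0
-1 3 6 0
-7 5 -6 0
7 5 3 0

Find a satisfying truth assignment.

x1 = 1, x2 = 1, x3 = 0, x4 = 1, x5 = 1, x6 = 1, x7 = 1, x8 = 1, x9 = 1

Check each clause:
  1. (x1 || x5 || x3) — x1 is true.
  2. (x3 || x6 || x8) — x8 is true.
  3. (x2 || !x8 || !x9) — x2 is true.
  4. (x2 || !x9 || x5) — x2 is true.
  5. (x9 || !x5 || x8) — x8 is true.
  6. (!x2 || x1 || !x5) — x1 is true.
  7. (x8 || !x2 || x4) — x8 is true.
  8. (x5 || x2 || x3) — x2 is true.
  9. (x2 || x3 || x1) — x1 is true.
  10. (x5 || !x4 || x1) — x1 is true.
  11. (!x7 || x2 || !x8) — x2 is true.
  12. (x7 || x2 || x6) — x2 is true.
  13. (!x3 || !x7 || !x4) — !x3 is true.
  14. (x9 || x1 || !x8) — x1 is true.
  15. (x1 || !x3 || x6) — x1 is true.
  16. (!x2 || !x6 || x1) — x1 is true.
  17. (!x3 || x5 || x6) — x5 is true.
  18. (x6 || !x4 || x1) — x1 is true.
  19. (!x2 || !x4 || x9) — x9 is true.
  20. (!x1 || x6 || x3) — x6 is true.
  21. (!x7 || !x6 || x5) — x5 is true.
  22. (x7 || x3 || x5) — x5 is true.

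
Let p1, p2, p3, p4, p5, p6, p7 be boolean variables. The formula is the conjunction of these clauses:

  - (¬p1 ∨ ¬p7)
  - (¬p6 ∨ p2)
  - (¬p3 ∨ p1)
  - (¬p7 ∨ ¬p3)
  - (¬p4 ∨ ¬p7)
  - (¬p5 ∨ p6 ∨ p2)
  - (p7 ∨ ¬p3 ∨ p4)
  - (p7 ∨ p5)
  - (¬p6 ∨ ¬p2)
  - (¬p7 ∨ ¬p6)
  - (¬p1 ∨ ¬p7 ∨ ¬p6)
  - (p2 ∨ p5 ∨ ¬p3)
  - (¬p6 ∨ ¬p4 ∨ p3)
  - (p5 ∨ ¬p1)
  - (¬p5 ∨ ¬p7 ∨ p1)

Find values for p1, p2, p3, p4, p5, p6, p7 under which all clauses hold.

Try p1 = True.
  then p7 is forced to False.
  then p5 is forced to True.
Set p2 = True and propagate.
  then p6 is forced to False.
Set p3 = True and propagate.
  then p4 is forced to True.

p1=T, p2=T, p3=T, p4=T, p5=T, p6=F, p7=F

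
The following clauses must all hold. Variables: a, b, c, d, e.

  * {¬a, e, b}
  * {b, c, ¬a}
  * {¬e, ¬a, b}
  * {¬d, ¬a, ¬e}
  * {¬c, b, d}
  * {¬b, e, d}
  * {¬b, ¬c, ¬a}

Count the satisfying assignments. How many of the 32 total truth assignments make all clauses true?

14

Split on b, then a.
  b=T, a=T: remaining (c,d,e) ∈ {(F,F,T); (F,T,F)} — 2.
  b=T, a=F: c free; 3 ways for (d,e) × 2^1 = 6.
  b=F, a=T: a clause becomes empty — 0.
  b=F, a=F: e free; 3 ways for (c,d) × 2^1 = 6.
Total: 2 + 6 + 0 + 6 = 14.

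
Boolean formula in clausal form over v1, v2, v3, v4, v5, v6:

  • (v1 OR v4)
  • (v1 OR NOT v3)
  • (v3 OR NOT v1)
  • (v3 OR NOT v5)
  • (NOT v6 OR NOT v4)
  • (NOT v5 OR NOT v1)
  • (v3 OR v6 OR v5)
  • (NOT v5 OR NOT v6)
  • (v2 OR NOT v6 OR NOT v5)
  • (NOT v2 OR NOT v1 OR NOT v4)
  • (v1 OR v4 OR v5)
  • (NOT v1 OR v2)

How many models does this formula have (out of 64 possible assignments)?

2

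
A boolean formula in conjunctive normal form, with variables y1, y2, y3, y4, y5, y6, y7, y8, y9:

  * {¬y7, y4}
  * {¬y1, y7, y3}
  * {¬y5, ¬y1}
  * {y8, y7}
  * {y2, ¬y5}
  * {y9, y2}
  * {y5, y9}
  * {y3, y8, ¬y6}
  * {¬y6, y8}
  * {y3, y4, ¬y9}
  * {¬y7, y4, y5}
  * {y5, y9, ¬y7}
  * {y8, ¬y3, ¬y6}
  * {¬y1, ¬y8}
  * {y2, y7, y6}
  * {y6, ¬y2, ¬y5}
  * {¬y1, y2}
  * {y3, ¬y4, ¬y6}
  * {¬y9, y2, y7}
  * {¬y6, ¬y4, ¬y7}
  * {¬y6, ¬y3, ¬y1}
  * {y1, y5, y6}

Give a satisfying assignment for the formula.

Set y1 = False and propagate.
Branch on y2: take y2 = True.
For the remaining variables, y3 = True, y4 = False, y5 = False, y6 = True, y7 = False, y8 = True, y9 = True works.
Every clause has at least one true literal under this assignment.
Check each clause:
  1. {¬y7, y4} — ¬y7 is true.
  2. {y7, y3, ¬y1} — y3 is true.
  3. {¬y5, ¬y1} — ¬y5 is true.
  4. {y8, y7} — y8 is true.
  5. {¬y5, y2} — y2 is true.
  6. {y2, y9} — y9 is true.
  7. {y5, y9} — y9 is true.
  8. {y3, ¬y6, y8} — y8 is true.
  9. {y8, ¬y6} — y8 is true.
  10. {y3, ¬y9, y4} — y3 is true.
  11. {y4, ¬y7, y5} — ¬y7 is true.
  12. {y9, y5, ¬y7} — ¬y7 is true.
  13. {¬y3, ¬y6, y8} — y8 is true.
  14. {¬y8, ¬y1} — ¬y1 is true.
  15. {y7, y6, y2} — y2 is true.
  16. {¬y5, ¬y2, y6} — ¬y5 is true.
  17. {¬y1, y2} — y2 is true.
  18. {¬y4, ¬y6, y3} — y3 is true.
  19. {y7, y2, ¬y9} — y2 is true.
  20. {¬y7, ¬y4, ¬y6} — ¬y7 is true.
  21. {¬y1, ¬y3, ¬y6} — ¬y1 is true.
  22. {y1, y5, y6} — y6 is true.

y1=F, y2=T, y3=T, y4=F, y5=F, y6=T, y7=F, y8=T, y9=T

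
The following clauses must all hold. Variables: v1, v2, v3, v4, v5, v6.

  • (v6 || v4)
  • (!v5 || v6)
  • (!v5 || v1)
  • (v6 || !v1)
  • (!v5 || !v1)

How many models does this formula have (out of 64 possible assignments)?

20

Case analysis on v1 and v5:
  v1=1, v5=1: a clause becomes empty — 0.
  v1=1, v5=0: forces v6=1; v2, v3, v4 free → 2^3 = 8.
  v1=0, v5=1: a clause becomes empty — 0.
  v1=0, v5=0: v2, v3 free; 3 ways for (v4,v6) × 2^2 = 12.
Total: 0 + 8 + 0 + 12 = 20.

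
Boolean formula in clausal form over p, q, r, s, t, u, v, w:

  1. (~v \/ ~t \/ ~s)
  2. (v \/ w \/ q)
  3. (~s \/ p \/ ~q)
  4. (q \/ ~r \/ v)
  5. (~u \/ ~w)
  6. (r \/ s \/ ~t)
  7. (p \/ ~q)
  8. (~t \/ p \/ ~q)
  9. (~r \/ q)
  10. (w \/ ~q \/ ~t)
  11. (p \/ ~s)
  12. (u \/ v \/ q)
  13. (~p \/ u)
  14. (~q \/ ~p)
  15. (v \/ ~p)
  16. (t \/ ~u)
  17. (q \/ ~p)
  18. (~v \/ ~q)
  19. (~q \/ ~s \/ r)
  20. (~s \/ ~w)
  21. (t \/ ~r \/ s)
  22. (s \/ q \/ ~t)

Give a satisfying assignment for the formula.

p=False  q=False  r=False  s=False  t=False  u=False  v=True  w=True

Check each clause:
  1. (~s \/ ~v \/ ~t) — ~t is true.
  2. (w \/ q \/ v) — w is true.
  3. (p \/ ~s \/ ~q) — ~s is true.
  4. (~r \/ v \/ q) — ~r is true.
  5. (~u \/ ~w) — ~u is true.
  6. (r \/ s \/ ~t) — ~t is true.
  7. (~q \/ p) — ~q is true.
  8. (p \/ ~t \/ ~q) — ~t is true.
  9. (~r \/ q) — ~r is true.
  10. (w \/ ~t \/ ~q) — w is true.
  11. (~s \/ p) — ~s is true.
  12. (q \/ v \/ u) — v is true.
  13. (u \/ ~p) — ~p is true.
  14. (~p \/ ~q) — ~p is true.
  15. (v \/ ~p) — ~p is true.
  16. (t \/ ~u) — ~u is true.
  17. (~p \/ q) — ~p is true.
  18. (~q \/ ~v) — ~q is true.
  19. (r \/ ~s \/ ~q) — ~s is true.
  20. (~s \/ ~w) — ~s is true.
  21. (~r \/ t \/ s) — ~r is true.
  22. (~t \/ q \/ s) — ~t is true.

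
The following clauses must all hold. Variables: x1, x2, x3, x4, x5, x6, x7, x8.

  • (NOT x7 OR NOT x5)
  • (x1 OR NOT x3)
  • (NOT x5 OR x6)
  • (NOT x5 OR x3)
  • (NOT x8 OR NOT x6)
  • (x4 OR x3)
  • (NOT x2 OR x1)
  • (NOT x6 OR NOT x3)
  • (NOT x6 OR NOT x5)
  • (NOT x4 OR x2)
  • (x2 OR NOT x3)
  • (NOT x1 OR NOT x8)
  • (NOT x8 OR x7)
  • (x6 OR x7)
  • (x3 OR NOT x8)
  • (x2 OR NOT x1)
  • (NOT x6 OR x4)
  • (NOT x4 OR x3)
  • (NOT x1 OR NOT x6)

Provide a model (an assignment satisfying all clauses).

x1=1  x2=1  x3=1  x4=1  x5=0  x6=0  x7=1  x8=0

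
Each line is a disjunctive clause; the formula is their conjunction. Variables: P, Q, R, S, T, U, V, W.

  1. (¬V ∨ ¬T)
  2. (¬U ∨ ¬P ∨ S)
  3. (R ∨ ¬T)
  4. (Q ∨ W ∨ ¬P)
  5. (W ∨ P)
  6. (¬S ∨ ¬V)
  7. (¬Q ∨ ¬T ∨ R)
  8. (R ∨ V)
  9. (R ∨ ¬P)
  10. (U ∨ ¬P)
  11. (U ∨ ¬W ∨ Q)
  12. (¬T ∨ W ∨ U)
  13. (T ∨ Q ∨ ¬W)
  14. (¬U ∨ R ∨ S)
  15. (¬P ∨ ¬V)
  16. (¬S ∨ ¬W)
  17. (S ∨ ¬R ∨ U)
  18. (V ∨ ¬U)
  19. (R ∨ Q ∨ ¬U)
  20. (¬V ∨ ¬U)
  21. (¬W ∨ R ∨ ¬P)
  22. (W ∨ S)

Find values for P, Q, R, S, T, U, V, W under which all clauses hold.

P=0  Q=1  R=0  S=0  T=0  U=0  V=1  W=1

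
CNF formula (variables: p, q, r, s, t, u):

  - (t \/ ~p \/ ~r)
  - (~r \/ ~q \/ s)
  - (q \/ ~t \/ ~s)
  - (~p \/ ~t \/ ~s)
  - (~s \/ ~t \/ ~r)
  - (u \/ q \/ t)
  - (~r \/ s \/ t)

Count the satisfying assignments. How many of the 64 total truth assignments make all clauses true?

Case analysis on t and s:
  t=T, s=T: remaining (p,q,r,u) ∈ {(F,T,F,F); (F,T,F,T)} — 2.
  t=T, s=F: p, u free; 3 ways for (q,r) × 2^2 = 12.
  t=F, s=T: 9 of the 16 assignments to (p,q,r,u) work.
  t=F, s=F: p free; 3 ways for (q,r,u) × 2^1 = 6.
Total: 2 + 12 + 9 + 6 = 29.

29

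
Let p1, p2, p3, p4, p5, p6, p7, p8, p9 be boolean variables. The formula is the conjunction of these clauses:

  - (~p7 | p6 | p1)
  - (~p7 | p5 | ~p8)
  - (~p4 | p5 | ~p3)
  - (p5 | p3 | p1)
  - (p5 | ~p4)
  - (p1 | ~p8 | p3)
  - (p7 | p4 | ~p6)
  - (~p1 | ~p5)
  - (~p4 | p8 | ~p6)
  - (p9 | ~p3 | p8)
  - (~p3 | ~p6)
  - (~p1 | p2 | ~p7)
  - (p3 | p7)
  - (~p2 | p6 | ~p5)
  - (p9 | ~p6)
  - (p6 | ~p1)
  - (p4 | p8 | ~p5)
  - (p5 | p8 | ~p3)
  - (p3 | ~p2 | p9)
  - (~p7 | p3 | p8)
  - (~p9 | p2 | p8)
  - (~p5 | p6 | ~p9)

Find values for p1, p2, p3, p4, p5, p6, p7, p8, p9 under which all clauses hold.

Branch on p1: take p1 = False.
For the remaining variables, p2 = False, p3 = True, p4 = False, p5 = False, p6 = False, p7 = False, p8 = True, p9 = False works.
Every clause has at least one true literal under this assignment.

p1=F, p2=F, p3=T, p4=F, p5=F, p6=F, p7=F, p8=T, p9=F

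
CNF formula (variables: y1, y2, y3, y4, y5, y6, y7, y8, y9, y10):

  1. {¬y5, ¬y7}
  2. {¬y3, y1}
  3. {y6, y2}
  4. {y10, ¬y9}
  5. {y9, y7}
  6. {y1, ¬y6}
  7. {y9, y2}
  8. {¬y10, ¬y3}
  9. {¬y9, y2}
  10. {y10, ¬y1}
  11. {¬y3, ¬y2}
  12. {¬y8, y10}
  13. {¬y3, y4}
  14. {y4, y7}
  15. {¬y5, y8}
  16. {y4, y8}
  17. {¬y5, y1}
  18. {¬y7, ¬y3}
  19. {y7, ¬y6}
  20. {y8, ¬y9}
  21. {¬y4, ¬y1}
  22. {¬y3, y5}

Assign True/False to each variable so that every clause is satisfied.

y1=F, y2=T, y3=F, y4=T, y5=F, y6=F, y7=T, y8=T, y9=T, y10=T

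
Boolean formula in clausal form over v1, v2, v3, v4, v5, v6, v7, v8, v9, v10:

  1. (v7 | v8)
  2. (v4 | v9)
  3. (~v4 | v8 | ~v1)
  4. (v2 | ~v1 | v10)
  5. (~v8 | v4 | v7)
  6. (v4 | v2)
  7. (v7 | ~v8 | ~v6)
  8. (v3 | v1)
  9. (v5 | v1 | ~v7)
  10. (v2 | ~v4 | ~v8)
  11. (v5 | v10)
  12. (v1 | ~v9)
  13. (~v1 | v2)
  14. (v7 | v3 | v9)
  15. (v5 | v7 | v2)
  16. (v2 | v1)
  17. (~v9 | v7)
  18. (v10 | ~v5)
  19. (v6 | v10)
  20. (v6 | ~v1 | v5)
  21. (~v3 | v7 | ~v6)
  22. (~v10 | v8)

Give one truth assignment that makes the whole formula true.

v2 occurs only positively in the remaining clauses — set v2 = True.
Set v1 = True and propagate.
Branch on v3: take v3 = True.
Try v4 = True.
  then v8 is forced to True.
The remaining clauses are satisfied by v5 = False, v6 = True, v7 = True, v9 = True, v10 = True.

v1=1, v2=1, v3=1, v4=1, v5=0, v6=1, v7=1, v8=1, v9=1, v10=1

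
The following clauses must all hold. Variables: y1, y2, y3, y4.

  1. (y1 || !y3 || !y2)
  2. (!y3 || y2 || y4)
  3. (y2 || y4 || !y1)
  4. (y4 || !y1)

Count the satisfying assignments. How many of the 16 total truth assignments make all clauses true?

9

Case analysis on y1 and y2:
  y1=T, y2=T: remaining (y3,y4) ∈ {(F,T); (T,T)} — 2.
  y1=T, y2=F: remaining (y3,y4) ∈ {(F,T); (T,T)} — 2.
  y1=F, y2=T: remaining (y3,y4) ∈ {(F,F); (F,T)} — 2.
  y1=F, y2=F: remaining (y3,y4) ∈ {(F,F); (F,T); (T,T)} — 3.
Total: 2 + 2 + 2 + 3 = 9.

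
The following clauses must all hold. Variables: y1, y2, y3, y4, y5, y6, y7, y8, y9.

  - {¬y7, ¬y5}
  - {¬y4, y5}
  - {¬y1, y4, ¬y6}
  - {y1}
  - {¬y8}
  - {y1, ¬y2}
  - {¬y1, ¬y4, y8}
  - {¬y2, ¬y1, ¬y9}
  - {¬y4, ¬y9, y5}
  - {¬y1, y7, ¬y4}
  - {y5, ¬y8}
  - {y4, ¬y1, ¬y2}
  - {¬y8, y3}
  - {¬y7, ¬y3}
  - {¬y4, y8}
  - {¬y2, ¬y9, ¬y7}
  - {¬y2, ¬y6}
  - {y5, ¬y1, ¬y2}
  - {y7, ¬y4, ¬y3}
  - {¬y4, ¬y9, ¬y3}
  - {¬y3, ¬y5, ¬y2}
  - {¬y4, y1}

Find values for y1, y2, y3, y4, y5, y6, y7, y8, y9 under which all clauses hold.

y1=T  y2=F  y3=F  y4=F  y5=F  y6=F  y7=F  y8=F  y9=T

Check each clause:
  1. {¬y7, ¬y5} — ¬y7 is true.
  2. {y5, ¬y4} — ¬y4 is true.
  3. {¬y6, y4, ¬y1} — ¬y6 is true.
  4. {y1} — y1 is true.
  5. {¬y8} — ¬y8 is true.
  6. {y1, ¬y2} — y1 is true.
  7. {y8, ¬y4, ¬y1} — ¬y4 is true.
  8. {¬y1, ¬y9, ¬y2} — ¬y2 is true.
  9. {¬y9, ¬y4, y5} — ¬y4 is true.
  10. {y7, ¬y1, ¬y4} — ¬y4 is true.
  11. {¬y8, y5} — ¬y8 is true.
  12. {y4, ¬y2, ¬y1} — ¬y2 is true.
  13. {y3, ¬y8} — ¬y8 is true.
  14. {¬y7, ¬y3} — ¬y7 is true.
  15. {¬y4, y8} — ¬y4 is true.
  16. {¬y7, ¬y2, ¬y9} — ¬y7 is true.
  17. {¬y2, ¬y6} — ¬y6 is true.
  18. {y5, ¬y1, ¬y2} — ¬y2 is true.
  19. {y7, ¬y3, ¬y4} — ¬y4 is true.
  20. {¬y9, ¬y3, ¬y4} — ¬y4 is true.
  21. {¬y2, ¬y5, ¬y3} — ¬y5 is true.
  22. {¬y4, y1} — y1 is true.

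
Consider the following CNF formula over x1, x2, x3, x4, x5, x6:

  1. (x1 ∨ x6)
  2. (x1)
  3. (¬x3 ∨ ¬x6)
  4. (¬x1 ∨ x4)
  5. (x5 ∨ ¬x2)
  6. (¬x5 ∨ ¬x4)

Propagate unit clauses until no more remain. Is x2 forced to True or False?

False

(x1) stands alone — x1 = True.
From (¬x1 ∨ x4) and x1 = True: x4 = True.
(¬x5 ∨ ¬x4): since x4 = True, the clause reduces to (¬x5). x5 = False.
In (¬x2 ∨ x5), x5 is now false; ¬x2 must hold, so x2 = False.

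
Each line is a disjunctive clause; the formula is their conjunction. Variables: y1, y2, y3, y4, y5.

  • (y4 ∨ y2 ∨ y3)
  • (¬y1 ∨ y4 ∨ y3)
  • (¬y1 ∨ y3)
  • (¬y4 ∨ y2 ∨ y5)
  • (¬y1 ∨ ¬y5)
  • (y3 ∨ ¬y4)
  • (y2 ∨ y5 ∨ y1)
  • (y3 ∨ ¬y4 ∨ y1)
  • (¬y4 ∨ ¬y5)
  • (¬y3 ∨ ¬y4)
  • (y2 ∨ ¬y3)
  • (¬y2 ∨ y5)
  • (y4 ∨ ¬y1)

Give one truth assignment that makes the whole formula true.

y1 = F, y2 = T, y3 = F, y4 = F, y5 = T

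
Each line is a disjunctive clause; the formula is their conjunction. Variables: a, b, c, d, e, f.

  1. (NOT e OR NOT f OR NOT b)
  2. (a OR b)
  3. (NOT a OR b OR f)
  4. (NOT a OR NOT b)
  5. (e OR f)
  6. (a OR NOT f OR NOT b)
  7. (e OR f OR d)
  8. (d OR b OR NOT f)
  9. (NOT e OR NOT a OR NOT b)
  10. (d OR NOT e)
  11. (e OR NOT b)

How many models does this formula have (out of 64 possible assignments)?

Satisfying assignments:
  a=F b=T c=F d=T e=T f=F
  a=F b=T c=T d=T e=T f=F
  a=T b=F c=F d=T e=F f=T
  a=T b=F c=F d=T e=T f=T
  a=T b=F c=T d=T e=F f=T
  a=T b=F c=T d=T e=T f=T
That's 6 in total.

6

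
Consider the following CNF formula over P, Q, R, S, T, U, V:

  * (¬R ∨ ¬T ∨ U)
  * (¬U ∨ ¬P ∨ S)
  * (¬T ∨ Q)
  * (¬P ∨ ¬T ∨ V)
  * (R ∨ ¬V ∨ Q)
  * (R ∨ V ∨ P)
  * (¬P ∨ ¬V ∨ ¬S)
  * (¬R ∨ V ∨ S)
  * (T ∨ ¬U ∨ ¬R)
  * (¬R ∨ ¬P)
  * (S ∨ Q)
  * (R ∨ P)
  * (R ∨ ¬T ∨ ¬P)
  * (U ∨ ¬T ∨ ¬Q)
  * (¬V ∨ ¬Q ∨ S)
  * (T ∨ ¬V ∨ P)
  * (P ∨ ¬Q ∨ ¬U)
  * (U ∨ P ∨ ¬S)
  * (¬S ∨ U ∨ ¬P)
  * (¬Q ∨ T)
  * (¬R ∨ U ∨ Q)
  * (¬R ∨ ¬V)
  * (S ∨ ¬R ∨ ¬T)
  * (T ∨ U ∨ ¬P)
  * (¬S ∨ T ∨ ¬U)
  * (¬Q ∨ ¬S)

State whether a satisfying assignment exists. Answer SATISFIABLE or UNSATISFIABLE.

UNSATISFIABLE

P = True:
  propagation gives R=False, T=False, Q=False, V=False; an empty clause results — contradiction.
P = False:
  propagation gives R=True, V=False, S=True, U=True; an empty clause results — contradiction.
Every branch closes, so no satisfying assignment exists.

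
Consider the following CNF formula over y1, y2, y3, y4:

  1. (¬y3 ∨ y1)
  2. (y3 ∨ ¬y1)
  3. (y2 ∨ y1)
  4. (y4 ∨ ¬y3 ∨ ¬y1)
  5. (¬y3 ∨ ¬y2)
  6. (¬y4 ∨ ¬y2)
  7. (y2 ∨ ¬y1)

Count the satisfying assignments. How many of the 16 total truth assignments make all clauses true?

1

Satisfying assignments:
  y1=0 y2=1 y3=0 y4=0
That's 1 in total.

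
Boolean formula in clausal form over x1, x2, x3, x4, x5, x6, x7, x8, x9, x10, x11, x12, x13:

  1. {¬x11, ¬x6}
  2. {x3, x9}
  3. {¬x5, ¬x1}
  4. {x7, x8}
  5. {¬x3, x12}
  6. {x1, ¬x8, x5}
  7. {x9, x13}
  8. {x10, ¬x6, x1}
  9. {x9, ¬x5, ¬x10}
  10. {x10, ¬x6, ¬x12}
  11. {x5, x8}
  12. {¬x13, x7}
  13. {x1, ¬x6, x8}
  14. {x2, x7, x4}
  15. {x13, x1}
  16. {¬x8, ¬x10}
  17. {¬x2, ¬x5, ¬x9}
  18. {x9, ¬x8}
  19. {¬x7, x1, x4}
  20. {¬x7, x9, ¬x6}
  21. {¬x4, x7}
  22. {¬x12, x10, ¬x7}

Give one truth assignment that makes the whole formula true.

x1=T, x2=T, x3=T, x4=F, x5=F, x6=F, x7=F, x8=T, x9=T, x10=F, x11=F, x12=T, x13=F

Pure literal: x6 appears only negated; assign x6 = False.
x11 occurs only negated in the remaining clauses — set x11 = False.
Try x1 = True.
  then x5 is forced to False.
  then x8 is forced to True.
  then x10 is forced to False.
  then x9 is forced to True.
Set x2 = True and propagate.
Branch on x3: take x3 = True.
  then x12 is forced to True.
  then x7 is forced to False.
  then x13 is forced to False.
  then x4 is forced to False.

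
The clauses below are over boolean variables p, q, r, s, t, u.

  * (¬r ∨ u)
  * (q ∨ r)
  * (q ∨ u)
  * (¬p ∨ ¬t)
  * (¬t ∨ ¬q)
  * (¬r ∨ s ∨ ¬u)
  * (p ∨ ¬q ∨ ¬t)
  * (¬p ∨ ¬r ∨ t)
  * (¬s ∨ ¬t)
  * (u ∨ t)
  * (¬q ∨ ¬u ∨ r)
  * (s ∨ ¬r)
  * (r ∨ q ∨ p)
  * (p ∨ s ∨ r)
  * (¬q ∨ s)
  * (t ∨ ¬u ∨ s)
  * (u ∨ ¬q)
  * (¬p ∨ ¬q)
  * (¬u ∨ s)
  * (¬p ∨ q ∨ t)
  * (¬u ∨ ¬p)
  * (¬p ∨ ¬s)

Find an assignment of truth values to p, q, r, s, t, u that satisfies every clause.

p=False, q=True, r=True, s=True, t=False, u=True

Try p = False.
For the remaining variables, q = True, r = True, s = True, t = False, u = True works.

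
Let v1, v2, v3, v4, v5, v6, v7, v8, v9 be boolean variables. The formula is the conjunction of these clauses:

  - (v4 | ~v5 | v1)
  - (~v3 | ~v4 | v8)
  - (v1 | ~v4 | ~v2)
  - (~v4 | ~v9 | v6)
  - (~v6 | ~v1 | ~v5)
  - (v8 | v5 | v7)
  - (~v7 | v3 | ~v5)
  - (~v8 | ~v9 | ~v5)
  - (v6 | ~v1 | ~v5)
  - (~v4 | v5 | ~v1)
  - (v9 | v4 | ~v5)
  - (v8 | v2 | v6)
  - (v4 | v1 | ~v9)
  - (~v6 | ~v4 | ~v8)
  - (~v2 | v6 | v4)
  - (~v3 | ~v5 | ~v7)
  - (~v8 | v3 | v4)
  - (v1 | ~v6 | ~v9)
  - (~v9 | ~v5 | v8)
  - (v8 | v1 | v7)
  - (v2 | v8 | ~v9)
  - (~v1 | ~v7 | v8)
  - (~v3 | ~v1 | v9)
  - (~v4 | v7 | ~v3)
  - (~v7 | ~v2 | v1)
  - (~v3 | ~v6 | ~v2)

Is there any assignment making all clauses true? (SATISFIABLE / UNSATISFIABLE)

SATISFIABLE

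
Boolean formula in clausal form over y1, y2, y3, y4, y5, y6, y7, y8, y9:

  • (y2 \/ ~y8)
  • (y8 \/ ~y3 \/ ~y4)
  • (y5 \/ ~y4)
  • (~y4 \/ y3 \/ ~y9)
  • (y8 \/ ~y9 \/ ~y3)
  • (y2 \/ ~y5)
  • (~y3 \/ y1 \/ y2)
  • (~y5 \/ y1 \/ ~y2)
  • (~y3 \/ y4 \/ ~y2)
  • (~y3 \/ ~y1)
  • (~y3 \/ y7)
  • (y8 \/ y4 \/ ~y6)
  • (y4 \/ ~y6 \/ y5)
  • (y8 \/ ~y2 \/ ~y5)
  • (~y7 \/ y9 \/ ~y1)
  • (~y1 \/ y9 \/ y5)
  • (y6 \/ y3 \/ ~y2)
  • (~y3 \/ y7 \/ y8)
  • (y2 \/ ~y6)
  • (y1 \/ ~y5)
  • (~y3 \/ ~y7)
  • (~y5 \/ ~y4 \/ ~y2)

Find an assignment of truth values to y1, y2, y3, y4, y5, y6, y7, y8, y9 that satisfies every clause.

y1=F, y2=F, y3=F, y4=F, y5=F, y6=F, y7=T, y8=F, y9=F

Set y1 = False and propagate.
  then y5 is forced to False.
  then y4 is forced to False.
  then y6 is forced to False.
Set y2 = False and propagate.
  then y8 is forced to False.
  then y3 is forced to False.
y7, y9 are now unconstrained; take y7 = True, y9 = False.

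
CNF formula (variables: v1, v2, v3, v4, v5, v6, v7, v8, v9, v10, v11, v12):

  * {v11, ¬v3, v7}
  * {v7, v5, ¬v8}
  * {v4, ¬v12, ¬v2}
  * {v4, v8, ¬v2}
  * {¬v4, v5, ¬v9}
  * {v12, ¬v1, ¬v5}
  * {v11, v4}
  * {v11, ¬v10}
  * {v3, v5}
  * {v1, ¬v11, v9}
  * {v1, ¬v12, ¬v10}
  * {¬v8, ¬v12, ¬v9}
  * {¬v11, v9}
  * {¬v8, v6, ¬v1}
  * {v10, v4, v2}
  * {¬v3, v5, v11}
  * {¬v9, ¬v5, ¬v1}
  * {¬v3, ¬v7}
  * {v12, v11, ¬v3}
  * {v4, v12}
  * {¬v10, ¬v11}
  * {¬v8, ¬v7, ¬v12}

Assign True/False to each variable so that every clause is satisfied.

v1=False, v2=False, v3=False, v4=True, v5=True, v6=False, v7=True, v8=False, v9=True, v10=False, v11=True, v12=True

Branch on v1: take v1 = False.
Try v2 = False.
Try v3 = False.
  then v5 is forced to True.
For the remaining variables, v4 = True, v6 = False, v7 = True, v8 = False, v9 = True, v10 = False, v11 = True, v12 = True works.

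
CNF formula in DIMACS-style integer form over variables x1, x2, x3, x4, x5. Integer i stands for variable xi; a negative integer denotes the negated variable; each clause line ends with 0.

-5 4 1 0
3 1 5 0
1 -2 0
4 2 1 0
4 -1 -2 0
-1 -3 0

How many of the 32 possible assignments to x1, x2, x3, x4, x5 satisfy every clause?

9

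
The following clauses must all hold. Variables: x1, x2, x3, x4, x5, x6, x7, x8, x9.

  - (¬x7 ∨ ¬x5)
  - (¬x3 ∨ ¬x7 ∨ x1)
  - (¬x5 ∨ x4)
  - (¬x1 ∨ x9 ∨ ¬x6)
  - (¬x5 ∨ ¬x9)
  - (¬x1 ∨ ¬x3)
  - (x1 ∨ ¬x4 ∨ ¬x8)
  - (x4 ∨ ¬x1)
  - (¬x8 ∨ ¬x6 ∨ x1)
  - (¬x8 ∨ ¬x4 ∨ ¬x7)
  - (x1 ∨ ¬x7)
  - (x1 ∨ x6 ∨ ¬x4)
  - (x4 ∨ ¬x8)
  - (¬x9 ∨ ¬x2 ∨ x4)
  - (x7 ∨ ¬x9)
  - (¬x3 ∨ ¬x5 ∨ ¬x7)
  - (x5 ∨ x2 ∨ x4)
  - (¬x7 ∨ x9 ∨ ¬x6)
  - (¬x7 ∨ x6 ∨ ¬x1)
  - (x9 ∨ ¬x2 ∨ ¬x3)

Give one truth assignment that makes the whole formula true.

x1=T, x2=T, x3=F, x4=T, x5=F, x6=F, x7=F, x8=T, x9=F

Check each clause:
  1. (¬x7 ∨ ¬x5) — ¬x7 is true.
  2. (x1 ∨ ¬x3 ∨ ¬x7) — x1 is true.
  3. (¬x5 ∨ x4) — ¬x5 is true.
  4. (¬x6 ∨ ¬x1 ∨ x9) — ¬x6 is true.
  5. (¬x5 ∨ ¬x9) — ¬x5 is true.
  6. (¬x3 ∨ ¬x1) — ¬x3 is true.
  7. (x1 ∨ ¬x8 ∨ ¬x4) — x1 is true.
  8. (x4 ∨ ¬x1) — x4 is true.
  9. (x1 ∨ ¬x8 ∨ ¬x6) — x1 is true.
  10. (¬x4 ∨ ¬x7 ∨ ¬x8) — ¬x7 is true.
  11. (x1 ∨ ¬x7) — x1 is true.
  12. (x6 ∨ ¬x4 ∨ x1) — x1 is true.
  13. (¬x8 ∨ x4) — x4 is true.
  14. (x4 ∨ ¬x2 ∨ ¬x9) — x4 is true.
  15. (¬x9 ∨ x7) — ¬x9 is true.
  16. (¬x5 ∨ ¬x7 ∨ ¬x3) — ¬x7 is true.
  17. (x5 ∨ x4 ∨ x2) — x2 is true.
  18. (x9 ∨ ¬x7 ∨ ¬x6) — ¬x7 is true.
  19. (¬x1 ∨ ¬x7 ∨ x6) — ¬x7 is true.
  20. (¬x3 ∨ x9 ∨ ¬x2) — ¬x3 is true.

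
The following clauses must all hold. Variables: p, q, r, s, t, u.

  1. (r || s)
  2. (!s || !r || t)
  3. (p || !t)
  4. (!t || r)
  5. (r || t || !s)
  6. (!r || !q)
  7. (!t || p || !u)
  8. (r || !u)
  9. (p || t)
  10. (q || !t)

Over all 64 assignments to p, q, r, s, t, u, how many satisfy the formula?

2

Satisfying assignments:
  p=T q=F r=T s=F t=F u=F
  p=T q=F r=T s=F t=F u=T
Count: 2.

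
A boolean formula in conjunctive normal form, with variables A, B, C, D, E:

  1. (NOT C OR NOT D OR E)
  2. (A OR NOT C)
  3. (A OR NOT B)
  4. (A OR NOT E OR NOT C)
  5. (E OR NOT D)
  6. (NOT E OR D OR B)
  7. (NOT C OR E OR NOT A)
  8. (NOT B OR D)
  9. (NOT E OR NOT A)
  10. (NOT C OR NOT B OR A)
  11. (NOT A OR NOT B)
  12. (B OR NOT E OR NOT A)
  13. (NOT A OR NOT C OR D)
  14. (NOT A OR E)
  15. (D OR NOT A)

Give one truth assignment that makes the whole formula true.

A=F, B=F, C=F, D=T, E=T

Check each clause:
  1. (E OR NOT C OR NOT D) — E is true.
  2. (NOT C OR A) — NOT C is true.
  3. (NOT B OR A) — NOT B is true.
  4. (NOT E OR A OR NOT C) — NOT C is true.
  5. (E OR NOT D) — E is true.
  6. (NOT E OR D OR B) — D is true.
  7. (E OR NOT A OR NOT C) — NOT C is true.
  8. (NOT B OR D) — D is true.
  9. (NOT A OR NOT E) — NOT A is true.
  10. (A OR NOT B OR NOT C) — NOT C is true.
  11. (NOT B OR NOT A) — NOT A is true.
  12. (NOT A OR NOT E OR B) — NOT A is true.
  13. (D OR NOT A OR NOT C) — D is true.
  14. (NOT A OR E) — E is true.
  15. (NOT A OR D) — D is true.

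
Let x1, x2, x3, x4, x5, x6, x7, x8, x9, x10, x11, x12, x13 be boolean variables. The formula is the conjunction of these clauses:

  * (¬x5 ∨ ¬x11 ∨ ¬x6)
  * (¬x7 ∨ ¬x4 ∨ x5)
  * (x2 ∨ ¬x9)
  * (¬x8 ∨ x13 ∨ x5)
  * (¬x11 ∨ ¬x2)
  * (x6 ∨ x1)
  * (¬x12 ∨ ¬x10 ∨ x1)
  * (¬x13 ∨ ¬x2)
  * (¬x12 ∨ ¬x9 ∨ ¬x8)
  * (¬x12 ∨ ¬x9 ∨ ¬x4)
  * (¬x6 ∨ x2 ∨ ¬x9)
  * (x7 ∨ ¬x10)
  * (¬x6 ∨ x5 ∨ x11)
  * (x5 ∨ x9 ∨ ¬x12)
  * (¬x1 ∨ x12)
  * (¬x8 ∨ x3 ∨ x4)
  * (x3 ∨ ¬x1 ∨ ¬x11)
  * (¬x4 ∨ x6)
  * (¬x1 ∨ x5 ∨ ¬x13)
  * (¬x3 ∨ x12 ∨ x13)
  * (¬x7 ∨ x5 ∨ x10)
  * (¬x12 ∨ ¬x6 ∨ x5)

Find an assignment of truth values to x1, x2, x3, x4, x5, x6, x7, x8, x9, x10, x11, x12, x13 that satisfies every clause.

Set x1 = True and propagate.
  then x12 is forced to True.
Try x2 = False.
  then x9 is forced to False.
  then x5 is forced to True.
Branch on x3: take x3 = True.
The remaining clauses are satisfied by x4 = False, x6 = True, x7 = True, x8 = True, x10 = False, x11 = False, x13 = False.

x1=1, x2=0, x3=1, x4=0, x5=1, x6=1, x7=1, x8=1, x9=0, x10=0, x11=0, x12=1, x13=0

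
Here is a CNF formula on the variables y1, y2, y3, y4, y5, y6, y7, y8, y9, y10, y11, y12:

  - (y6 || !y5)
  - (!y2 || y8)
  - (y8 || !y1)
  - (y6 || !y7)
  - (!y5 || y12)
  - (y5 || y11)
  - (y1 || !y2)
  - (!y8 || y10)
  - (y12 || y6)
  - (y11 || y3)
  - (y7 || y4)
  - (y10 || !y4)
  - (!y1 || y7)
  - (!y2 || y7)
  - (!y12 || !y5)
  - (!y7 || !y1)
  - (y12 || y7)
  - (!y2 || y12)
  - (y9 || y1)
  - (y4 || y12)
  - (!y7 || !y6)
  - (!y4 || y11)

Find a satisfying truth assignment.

y1=False, y2=False, y3=False, y4=True, y5=False, y6=True, y7=False, y8=False, y9=True, y10=True, y11=True, y12=True

Check each clause:
  1. (y6 || !y5) — !y5 is true.
  2. (y8 || !y2) — !y2 is true.
  3. (!y1 || y8) — !y1 is true.
  4. (y6 || !y7) — !y7 is true.
  5. (!y5 || y12) — !y5 is true.
  6. (y5 || y11) — y11 is true.
  7. (!y2 || y1) — !y2 is true.
  8. (!y8 || y10) — !y8 is true.
  9. (y6 || y12) — y12 is true.
  10. (y3 || y11) — y11 is true.
  11. (y4 || y7) — y4 is true.
  12. (y10 || !y4) — y10 is true.
  13. (!y1 || y7) — !y1 is true.
  14. (!y2 || y7) — !y2 is true.
  15. (!y12 || !y5) — !y5 is true.
  16. (!y7 || !y1) — !y7 is true.
  17. (y7 || y12) — y12 is true.
  18. (y12 || !y2) — y12 is true.
  19. (y9 || y1) — y9 is true.
  20. (y4 || y12) — y12 is true.
  21. (!y7 || !y6) — !y7 is true.
  22. (y11 || !y4) — y11 is true.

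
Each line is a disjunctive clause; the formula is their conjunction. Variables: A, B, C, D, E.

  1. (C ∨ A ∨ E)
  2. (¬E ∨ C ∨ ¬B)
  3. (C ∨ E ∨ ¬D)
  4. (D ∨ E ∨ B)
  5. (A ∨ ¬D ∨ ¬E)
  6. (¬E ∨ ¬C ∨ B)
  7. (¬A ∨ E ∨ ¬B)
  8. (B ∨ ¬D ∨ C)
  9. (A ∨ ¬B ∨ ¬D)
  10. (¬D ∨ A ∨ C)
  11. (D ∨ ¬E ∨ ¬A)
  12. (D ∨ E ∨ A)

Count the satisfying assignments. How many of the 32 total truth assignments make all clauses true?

The models are:
  A=F B=F C=F D=F E=T
  A=F B=F C=T D=T E=F
  A=F B=T C=T D=F E=T
  A=T B=F C=T D=T E=F
  A=T B=T C=T D=T E=T
Count: 5.

5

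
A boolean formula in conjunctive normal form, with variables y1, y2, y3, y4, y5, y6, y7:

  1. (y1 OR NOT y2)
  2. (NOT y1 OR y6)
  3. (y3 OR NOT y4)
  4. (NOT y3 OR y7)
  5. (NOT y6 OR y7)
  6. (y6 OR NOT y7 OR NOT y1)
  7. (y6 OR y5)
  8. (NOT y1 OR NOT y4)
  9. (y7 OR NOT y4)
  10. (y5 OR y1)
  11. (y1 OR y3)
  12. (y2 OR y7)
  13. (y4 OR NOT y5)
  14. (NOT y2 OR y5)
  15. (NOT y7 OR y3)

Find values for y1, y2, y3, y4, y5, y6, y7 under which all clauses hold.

y1 = T, y2 = F, y3 = T, y4 = F, y5 = F, y6 = T, y7 = T

Check each clause:
  1. (y1 OR NOT y2) — y1 is true.
  2. (y6 OR NOT y1) — y6 is true.
  3. (NOT y4 OR y3) — y3 is true.
  4. (y7 OR NOT y3) — y7 is true.
  5. (NOT y6 OR y7) — y7 is true.
  6. (NOT y7 OR NOT y1 OR y6) — y6 is true.
  7. (y6 OR y5) — y6 is true.
  8. (NOT y4 OR NOT y1) — NOT y4 is true.
  9. (NOT y4 OR y7) — NOT y4 is true.
  10. (y5 OR y1) — y1 is true.
  11. (y1 OR y3) — y1 is true.
  12. (y7 OR y2) — y7 is true.
  13. (y4 OR NOT y5) — NOT y5 is true.
  14. (NOT y2 OR y5) — NOT y2 is true.
  15. (y3 OR NOT y7) — y3 is true.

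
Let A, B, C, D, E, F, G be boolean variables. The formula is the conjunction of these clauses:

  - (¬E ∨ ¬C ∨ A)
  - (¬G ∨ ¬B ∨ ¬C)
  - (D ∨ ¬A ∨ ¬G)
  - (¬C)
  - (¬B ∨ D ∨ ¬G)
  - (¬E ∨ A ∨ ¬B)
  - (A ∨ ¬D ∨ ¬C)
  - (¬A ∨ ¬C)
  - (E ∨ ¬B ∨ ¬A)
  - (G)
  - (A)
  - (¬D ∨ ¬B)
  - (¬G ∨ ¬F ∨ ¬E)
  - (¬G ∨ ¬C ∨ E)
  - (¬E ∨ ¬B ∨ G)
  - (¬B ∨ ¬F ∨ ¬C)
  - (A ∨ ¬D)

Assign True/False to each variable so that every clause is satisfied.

(¬C) is a unit clause, so C = False.
The clause (G) is unit: G must be True.
The clause (A) is unit: A must be True.
Unit propagation: (D) forces D = True.
Unit propagation: (¬B) forces B = False.
Pure literal: E appears only negated; assign E = False.
F is now unconstrained; take F = True.

A=True, B=False, C=False, D=True, E=False, F=True, G=True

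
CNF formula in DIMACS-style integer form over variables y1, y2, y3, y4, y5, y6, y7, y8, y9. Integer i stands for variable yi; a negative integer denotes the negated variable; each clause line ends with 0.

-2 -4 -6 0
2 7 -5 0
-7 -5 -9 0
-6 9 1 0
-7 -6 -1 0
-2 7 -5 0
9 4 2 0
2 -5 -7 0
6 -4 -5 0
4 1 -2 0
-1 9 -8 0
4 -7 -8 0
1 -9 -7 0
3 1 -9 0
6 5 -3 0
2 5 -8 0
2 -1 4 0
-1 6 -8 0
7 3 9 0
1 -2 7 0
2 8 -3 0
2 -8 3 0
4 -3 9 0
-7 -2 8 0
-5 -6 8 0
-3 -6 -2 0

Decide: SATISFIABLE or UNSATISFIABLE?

SATISFIABLE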